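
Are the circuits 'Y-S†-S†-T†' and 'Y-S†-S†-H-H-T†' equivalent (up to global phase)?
Yes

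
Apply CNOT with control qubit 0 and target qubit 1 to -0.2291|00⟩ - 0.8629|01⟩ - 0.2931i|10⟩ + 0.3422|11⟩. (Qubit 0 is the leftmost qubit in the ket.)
-0.2291|00⟩ - 0.8629|01⟩ + 0.3422|10⟩ - 0.2931i|11⟩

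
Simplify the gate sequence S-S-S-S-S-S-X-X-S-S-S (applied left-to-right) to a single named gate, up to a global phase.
S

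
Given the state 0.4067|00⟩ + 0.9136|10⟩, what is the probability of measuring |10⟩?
0.8347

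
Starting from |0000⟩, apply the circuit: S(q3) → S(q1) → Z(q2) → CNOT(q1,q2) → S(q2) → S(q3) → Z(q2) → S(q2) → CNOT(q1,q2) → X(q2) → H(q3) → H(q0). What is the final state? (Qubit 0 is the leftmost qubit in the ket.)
1/2|0010⟩ + 1/2|0011⟩ + 1/2|1010⟩ + 1/2|1011⟩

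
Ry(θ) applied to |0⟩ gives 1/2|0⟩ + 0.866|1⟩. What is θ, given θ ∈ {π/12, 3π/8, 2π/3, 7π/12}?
2π/3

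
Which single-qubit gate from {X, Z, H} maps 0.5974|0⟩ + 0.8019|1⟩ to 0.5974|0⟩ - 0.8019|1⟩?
Z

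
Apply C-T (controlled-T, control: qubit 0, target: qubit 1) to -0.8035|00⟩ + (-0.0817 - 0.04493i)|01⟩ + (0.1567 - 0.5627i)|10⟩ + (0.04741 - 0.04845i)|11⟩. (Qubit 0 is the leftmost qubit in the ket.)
-0.8035|00⟩ + (-0.0817 - 0.04493i)|01⟩ + (0.1567 - 0.5627i)|10⟩ + (0.06778 - 0.0007354i)|11⟩

C-T leaves the control-|0⟩ kets |00⟩, |01⟩ unchanged and applies T to qubit 1 on the control-|1⟩ pair (|10⟩, |11⟩).
T = [[1, 0], [0, (1/√2 + (1/√2)i)]].
With a = amp(|10⟩) = (0.1567 - 0.5627i) and b = amp(|11⟩) = (0.04741 - 0.04845i):
new amp(|10⟩) = (1)·a = (0.1567 - 0.5627i)
new amp(|11⟩) = (1/√2 + (1/√2)i)·b = (0.06778 - 0.0007354i)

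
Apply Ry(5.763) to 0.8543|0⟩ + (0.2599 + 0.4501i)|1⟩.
(-0.8924 - 0.1158i)|0⟩ + (-0.03146 - 0.435i)|1⟩

Ry(5.763) = [[cos(θ/2), −sin(θ/2)], [sin(θ/2), cos(θ/2)]]; θ = 5.763, cos(θ/2) ≈ -0.966366, sin(θ/2) ≈ 0.25717.
With a = amp(|0⟩) = 0.8543 and b = amp(|1⟩) = (0.2599 + 0.4501i):
new amp(|0⟩) = (-0.966366)·a + (-0.25717)·b = (-0.8924 - 0.1158i)
new amp(|1⟩) = (0.25717)·a + (-0.966366)·b = (-0.03146 - 0.435i)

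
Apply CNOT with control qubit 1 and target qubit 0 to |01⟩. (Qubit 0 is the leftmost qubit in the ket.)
|11⟩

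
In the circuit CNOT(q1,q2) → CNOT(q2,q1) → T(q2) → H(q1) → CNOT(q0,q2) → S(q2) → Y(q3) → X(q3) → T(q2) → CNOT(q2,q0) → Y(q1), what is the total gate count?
11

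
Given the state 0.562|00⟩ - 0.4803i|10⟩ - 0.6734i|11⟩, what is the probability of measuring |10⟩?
0.2307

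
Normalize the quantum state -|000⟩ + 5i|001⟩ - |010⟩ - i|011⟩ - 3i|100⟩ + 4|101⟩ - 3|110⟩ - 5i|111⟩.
-0.1072|000⟩ + 0.5361i|001⟩ - 0.1072|010⟩ - 0.1072i|011⟩ - 0.3216i|100⟩ + 0.4288|101⟩ - 0.3216|110⟩ - 0.5361i|111⟩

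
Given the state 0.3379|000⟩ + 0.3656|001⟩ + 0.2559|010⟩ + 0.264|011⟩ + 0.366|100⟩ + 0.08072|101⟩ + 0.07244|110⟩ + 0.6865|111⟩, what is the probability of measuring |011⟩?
0.0697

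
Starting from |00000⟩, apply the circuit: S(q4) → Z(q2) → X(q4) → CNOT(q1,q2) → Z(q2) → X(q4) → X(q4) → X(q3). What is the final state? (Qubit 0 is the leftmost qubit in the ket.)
|00011⟩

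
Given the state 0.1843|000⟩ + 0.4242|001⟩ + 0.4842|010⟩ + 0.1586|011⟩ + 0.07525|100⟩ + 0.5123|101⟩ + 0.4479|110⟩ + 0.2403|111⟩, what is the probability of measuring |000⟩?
0.03397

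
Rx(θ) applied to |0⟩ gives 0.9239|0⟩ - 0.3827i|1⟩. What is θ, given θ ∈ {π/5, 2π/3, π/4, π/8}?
π/4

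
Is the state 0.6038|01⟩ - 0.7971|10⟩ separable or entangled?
Entangled

Writing the state as a|00⟩ + b|01⟩ + c|10⟩ + d|11⟩, it is a product state iff ad − bc = 0.
Here (a, b, c, d) = (0, 0.6038, -0.7971, 0): ad − bc = (0)(0) − (0.6038)(-0.7971) = 0.4813 ≠ 0, so the state is entangled.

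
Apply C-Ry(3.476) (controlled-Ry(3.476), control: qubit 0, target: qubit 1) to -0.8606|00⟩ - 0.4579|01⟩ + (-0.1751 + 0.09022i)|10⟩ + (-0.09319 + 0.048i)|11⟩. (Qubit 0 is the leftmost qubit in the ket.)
-0.8606|00⟩ - 0.4579|01⟩ + (0.121 - 0.06235i)|10⟩ + (-0.1571 + 0.08097i)|11⟩

C-Ry(3.476) leaves the control-|0⟩ kets |00⟩, |01⟩ unchanged and applies Ry(3.476) to qubit 1 on the control-|1⟩ pair (|10⟩, |11⟩).
Ry(3.476) = [[cos(θ/2), −sin(θ/2)], [sin(θ/2), cos(θ/2)]]; θ = 3.476, cos(θ/2) ≈ -0.166426, sin(θ/2) ≈ 0.986054.
With a = amp(|10⟩) = (-0.1751 + 0.09022i) and b = amp(|11⟩) = (-0.09319 + 0.048i):
new amp(|10⟩) = (-0.166426)·a + (-0.986054)·b = (0.121 - 0.06235i)
new amp(|11⟩) = (0.986054)·a + (-0.166426)·b = (-0.1571 + 0.08097i)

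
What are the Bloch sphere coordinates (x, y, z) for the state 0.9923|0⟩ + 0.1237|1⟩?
(0.2455, 0, 0.9694)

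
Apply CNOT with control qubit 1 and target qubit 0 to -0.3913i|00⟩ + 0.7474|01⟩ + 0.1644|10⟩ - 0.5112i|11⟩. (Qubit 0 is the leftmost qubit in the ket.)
-0.3913i|00⟩ - 0.5112i|01⟩ + 0.1644|10⟩ + 0.7474|11⟩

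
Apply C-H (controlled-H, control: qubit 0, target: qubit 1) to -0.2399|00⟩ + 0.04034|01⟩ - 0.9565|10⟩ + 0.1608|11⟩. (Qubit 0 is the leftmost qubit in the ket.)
-0.2399|00⟩ + 0.04034|01⟩ - 0.5626|10⟩ - 0.7901|11⟩

C-H leaves the control-|0⟩ kets |00⟩, |01⟩ unchanged and applies H to qubit 1 on the control-|1⟩ pair (|10⟩, |11⟩).
H = [[1/√2, 1/√2], [1/√2, -1/√2]].
With a = amp(|10⟩) = -0.9565 and b = amp(|11⟩) = 0.1608:
new amp(|10⟩) = (1/√2)·a + (1/√2)·b = -0.5626
new amp(|11⟩) = (1/√2)·a + (-1/√2)·b = -0.7901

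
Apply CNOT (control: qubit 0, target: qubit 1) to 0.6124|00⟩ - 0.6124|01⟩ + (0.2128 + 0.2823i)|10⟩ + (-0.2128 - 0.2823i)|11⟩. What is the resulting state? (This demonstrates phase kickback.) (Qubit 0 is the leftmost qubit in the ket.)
0.6124|00⟩ - 0.6124|01⟩ + (-0.2128 - 0.2823i)|10⟩ + (0.2128 + 0.2823i)|11⟩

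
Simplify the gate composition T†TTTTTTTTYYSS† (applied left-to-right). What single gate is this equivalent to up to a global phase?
T†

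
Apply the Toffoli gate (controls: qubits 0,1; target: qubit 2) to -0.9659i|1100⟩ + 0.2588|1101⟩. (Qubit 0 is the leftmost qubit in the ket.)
-0.9659i|1110⟩ + 0.2588|1111⟩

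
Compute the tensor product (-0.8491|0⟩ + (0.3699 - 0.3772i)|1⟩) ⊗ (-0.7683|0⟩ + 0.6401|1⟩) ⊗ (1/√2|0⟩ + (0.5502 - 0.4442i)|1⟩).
0.4613|000⟩ + (0.3589 - 0.2898i)|001⟩ - 0.3843|010⟩ + (-0.299 + 0.2414i)|011⟩ + (-0.201 + 0.2049i)|100⟩ + (-0.02763 + 0.2857i)|101⟩ + (0.1674 - 0.1707i)|110⟩ + (0.02302 - 0.238i)|111⟩

amp(|b₁b₂…⟩) = product of the factor amplitudes for bits b₁, b₂, …; only kets whose every factor amplitude is nonzero survive.
|000⟩: (-0.8491)(-0.7683)(1/√2) = 0.4613
|001⟩: (-0.8491)(-0.7683)(0.5502 - 0.4442i) = (0.3589 - 0.2898i)
|010⟩: (-0.8491)(0.6401)(1/√2) = -0.3843
|011⟩: (-0.8491)(0.6401)(0.5502 - 0.4442i) = (-0.299 + 0.2414i)
|100⟩: (0.3699 - 0.3772i)(-0.7683)(1/√2) = (-0.201 + 0.2049i)
|101⟩: (0.3699 - 0.3772i)(-0.7683)(0.5502 - 0.4442i) = (-0.02763 + 0.2857i)
|110⟩: (0.3699 - 0.3772i)(0.6401)(1/√2) = (0.1674 - 0.1707i)
|111⟩: (0.3699 - 0.3772i)(0.6401)(0.5502 - 0.4442i) = (0.02302 - 0.238i)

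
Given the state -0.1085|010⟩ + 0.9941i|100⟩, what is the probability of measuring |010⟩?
0.01177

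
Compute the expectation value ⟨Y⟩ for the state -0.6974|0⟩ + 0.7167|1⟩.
0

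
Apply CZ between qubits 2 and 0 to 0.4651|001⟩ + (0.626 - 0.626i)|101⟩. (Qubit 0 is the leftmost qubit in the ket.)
0.4651|001⟩ + (-0.626 + 0.626i)|101⟩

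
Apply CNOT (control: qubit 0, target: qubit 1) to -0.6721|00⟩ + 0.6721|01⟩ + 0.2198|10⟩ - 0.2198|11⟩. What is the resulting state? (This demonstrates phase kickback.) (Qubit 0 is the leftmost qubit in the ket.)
-0.6721|00⟩ + 0.6721|01⟩ - 0.2198|10⟩ + 0.2198|11⟩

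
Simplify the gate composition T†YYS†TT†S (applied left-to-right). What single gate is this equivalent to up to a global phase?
T†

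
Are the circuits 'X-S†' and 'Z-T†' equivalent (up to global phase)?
No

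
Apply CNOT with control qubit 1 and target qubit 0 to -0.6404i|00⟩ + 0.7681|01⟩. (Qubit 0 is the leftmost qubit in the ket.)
-0.6404i|00⟩ + 0.7681|11⟩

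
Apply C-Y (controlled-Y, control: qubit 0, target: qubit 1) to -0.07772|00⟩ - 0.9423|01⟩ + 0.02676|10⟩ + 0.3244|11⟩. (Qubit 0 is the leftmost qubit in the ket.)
-0.07772|00⟩ - 0.9423|01⟩ - 0.3244i|10⟩ + 0.02676i|11⟩

C-Y leaves the control-|0⟩ kets |00⟩, |01⟩ unchanged and applies Y to qubit 1 on the control-|1⟩ pair (|10⟩, |11⟩).
Y = [[0, -i], [i, 0]].
With a = amp(|10⟩) = 0.02676 and b = amp(|11⟩) = 0.3244:
new amp(|10⟩) = (-i)·b = -0.3244i
new amp(|11⟩) = (i)·a = 0.02676i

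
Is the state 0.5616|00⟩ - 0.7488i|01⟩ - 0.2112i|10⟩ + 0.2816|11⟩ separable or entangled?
Entangled

Writing the state as a|00⟩ + b|01⟩ + c|10⟩ + d|11⟩, it is a product state iff ad − bc = 0.
Here (a, b, c, d) = (0.5616, -0.7488i, -0.2112i, 0.2816): ad − bc = (0.5616)(0.2816) − (-0.7488i)(-0.2112i) = 0.3163 ≠ 0, so the state is entangled.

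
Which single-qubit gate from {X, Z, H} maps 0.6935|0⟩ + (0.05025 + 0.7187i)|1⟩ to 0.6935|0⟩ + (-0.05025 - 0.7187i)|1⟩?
Z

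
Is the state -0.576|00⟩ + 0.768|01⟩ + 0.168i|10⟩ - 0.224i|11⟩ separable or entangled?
Separable

Writing the state as a|00⟩ + b|01⟩ + c|10⟩ + d|11⟩, it is a product state iff ad − bc = 0.
Here (a, b, c, d) = (-0.576, 0.768, 0.168i, -0.224i): ad − bc = (-0.576)(-0.224i) − (0.768)(0.168i) = 0, so the state is separable.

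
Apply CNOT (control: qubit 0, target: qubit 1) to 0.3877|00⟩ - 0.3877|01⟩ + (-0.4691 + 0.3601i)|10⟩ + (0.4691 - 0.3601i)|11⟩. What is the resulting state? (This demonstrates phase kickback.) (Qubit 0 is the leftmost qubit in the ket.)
0.3877|00⟩ - 0.3877|01⟩ + (0.4691 - 0.3601i)|10⟩ + (-0.4691 + 0.3601i)|11⟩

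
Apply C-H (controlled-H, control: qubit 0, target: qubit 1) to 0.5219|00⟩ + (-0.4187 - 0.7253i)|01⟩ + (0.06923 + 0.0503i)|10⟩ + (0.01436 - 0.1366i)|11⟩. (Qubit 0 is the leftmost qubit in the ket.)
0.5219|00⟩ + (-0.4187 - 0.7253i)|01⟩ + (0.05911 - 0.06102i)|10⟩ + (0.0388 + 0.1322i)|11⟩

C-H leaves the control-|0⟩ kets |00⟩, |01⟩ unchanged and applies H to qubit 1 on the control-|1⟩ pair (|10⟩, |11⟩).
H = [[1/√2, 1/√2], [1/√2, -1/√2]].
With a = amp(|10⟩) = (0.06923 + 0.0503i) and b = amp(|11⟩) = (0.01436 - 0.1366i):
new amp(|10⟩) = (1/√2)·a + (1/√2)·b = (0.05911 - 0.06102i)
new amp(|11⟩) = (1/√2)·a + (-1/√2)·b = (0.0388 + 0.1322i)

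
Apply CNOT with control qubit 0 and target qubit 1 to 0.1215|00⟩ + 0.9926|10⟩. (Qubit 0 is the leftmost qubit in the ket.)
0.1215|00⟩ + 0.9926|11⟩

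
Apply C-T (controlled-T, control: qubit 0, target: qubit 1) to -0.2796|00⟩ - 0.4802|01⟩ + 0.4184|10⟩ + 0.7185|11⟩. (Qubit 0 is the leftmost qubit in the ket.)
-0.2796|00⟩ - 0.4802|01⟩ + 0.4184|10⟩ + (0.5081 + 0.5081i)|11⟩

C-T leaves the control-|0⟩ kets |00⟩, |01⟩ unchanged and applies T to qubit 1 on the control-|1⟩ pair (|10⟩, |11⟩).
T = [[1, 0], [0, (1/√2 + (1/√2)i)]].
With a = amp(|10⟩) = 0.4184 and b = amp(|11⟩) = 0.7185:
new amp(|10⟩) = (1)·a = 0.4184
new amp(|11⟩) = (1/√2 + (1/√2)i)·b = (0.5081 + 0.5081i)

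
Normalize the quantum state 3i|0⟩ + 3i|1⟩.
(1/√2)i|0⟩ + (1/√2)i|1⟩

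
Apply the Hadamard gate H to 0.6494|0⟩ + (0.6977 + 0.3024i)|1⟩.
(0.9525 + 0.2138i)|0⟩ + (-0.03415 - 0.2138i)|1⟩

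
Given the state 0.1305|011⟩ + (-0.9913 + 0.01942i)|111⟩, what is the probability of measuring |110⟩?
0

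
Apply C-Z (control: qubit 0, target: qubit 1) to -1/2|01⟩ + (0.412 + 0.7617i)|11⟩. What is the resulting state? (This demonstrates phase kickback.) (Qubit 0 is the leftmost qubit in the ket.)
-1/2|01⟩ + (-0.412 - 0.7617i)|11⟩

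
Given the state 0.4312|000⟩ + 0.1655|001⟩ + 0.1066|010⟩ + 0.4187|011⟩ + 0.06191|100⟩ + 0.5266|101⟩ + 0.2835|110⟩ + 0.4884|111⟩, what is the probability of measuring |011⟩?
0.1753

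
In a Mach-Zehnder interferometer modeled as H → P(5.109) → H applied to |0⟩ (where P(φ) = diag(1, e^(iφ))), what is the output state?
(0.6931 - 0.4612i)|0⟩ + (0.3069 + 0.4612i)|1⟩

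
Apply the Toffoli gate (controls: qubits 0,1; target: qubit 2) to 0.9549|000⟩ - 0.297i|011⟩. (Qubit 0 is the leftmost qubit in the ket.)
0.9549|000⟩ - 0.297i|011⟩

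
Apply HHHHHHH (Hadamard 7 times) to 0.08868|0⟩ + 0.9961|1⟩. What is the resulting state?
0.7671|0⟩ - 0.6416|1⟩

H² = I, so H^7 = H: a single Hadamard. With (a, b) = (0.08868, 0.9961), H gives ((a + b)/√2, (a − b)/√2) = (0.7671, -0.6416).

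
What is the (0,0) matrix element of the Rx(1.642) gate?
0.6815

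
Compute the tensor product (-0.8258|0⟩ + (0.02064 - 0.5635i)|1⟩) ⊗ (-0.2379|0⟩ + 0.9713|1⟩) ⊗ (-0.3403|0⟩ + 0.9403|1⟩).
-0.06685|000⟩ + 0.1847|001⟩ + 0.273|010⟩ - 0.7542|011⟩ + (0.001671 - 0.04562i)|100⟩ + (-0.004617 + 0.1261i)|101⟩ + (-0.006822 + 0.1863i)|110⟩ + (0.01885 - 0.5147i)|111⟩

amp(|b₁b₂…⟩) = product of the factor amplitudes for bits b₁, b₂, …; only kets whose every factor amplitude is nonzero survive.
|000⟩: (-0.8258)(-0.2379)(-0.3403) = -0.06685
|001⟩: (-0.8258)(-0.2379)(0.9403) = 0.1847
|010⟩: (-0.8258)(0.9713)(-0.3403) = 0.273
|011⟩: (-0.8258)(0.9713)(0.9403) = -0.7542
|100⟩: (0.02064 - 0.5635i)(-0.2379)(-0.3403) = (0.001671 - 0.04562i)
|101⟩: (0.02064 - 0.5635i)(-0.2379)(0.9403) = (-0.004617 + 0.1261i)
|110⟩: (0.02064 - 0.5635i)(0.9713)(-0.3403) = (-0.006822 + 0.1863i)
|111⟩: (0.02064 - 0.5635i)(0.9713)(0.9403) = (0.01885 - 0.5147i)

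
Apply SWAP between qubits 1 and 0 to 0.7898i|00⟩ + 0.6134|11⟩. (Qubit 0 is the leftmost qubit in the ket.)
0.7898i|00⟩ + 0.6134|11⟩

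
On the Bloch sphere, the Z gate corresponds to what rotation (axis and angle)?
Rotation by π around the z-axis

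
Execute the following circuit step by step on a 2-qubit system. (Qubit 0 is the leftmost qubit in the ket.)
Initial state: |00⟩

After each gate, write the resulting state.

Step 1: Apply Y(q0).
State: i|10⟩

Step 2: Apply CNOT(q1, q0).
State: i|10⟩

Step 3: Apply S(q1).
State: i|10⟩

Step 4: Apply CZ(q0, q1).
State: i|10⟩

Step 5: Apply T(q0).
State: (-1/√2 + (1/√2)i)|10⟩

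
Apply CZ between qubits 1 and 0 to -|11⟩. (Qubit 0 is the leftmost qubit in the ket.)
|11⟩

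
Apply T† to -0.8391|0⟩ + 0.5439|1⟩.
-0.8391|0⟩ + (0.3846 - 0.3846i)|1⟩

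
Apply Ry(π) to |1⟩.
-|0⟩

Ry(π) = [[cos(θ/2), −sin(θ/2)], [sin(θ/2), cos(θ/2)]]; θ = π, cos(θ/2) ≈ 0, sin(θ/2) ≈ 1.
With a = amp(|0⟩) = 0 and b = amp(|1⟩) = 1:
new amp(|0⟩) = (-1)·b = -1
new amp(|1⟩) = (1)·a = 0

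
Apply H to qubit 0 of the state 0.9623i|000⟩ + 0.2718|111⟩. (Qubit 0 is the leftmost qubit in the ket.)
0.6804i|000⟩ + 0.1922|011⟩ + 0.6804i|100⟩ - 0.1922|111⟩

H on qubit 0 mixes each pair of kets that differ only in qubit 0: amplitudes (a, b) of (|…0…⟩, |…1…⟩) become ((a + b)/√2, (a − b)/√2). Kets absent from the input have amplitude 0.
(|000⟩, |100⟩): (a, b) = (0.9623i, 0) → (0.6804i, 0.6804i)
(|011⟩, |111⟩): (a, b) = (0, 0.2718) → (0.1922, -0.1922)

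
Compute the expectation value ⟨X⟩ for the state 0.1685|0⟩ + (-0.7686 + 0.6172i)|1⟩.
-0.259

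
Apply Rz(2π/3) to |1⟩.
(1/2 + 0.866i)|1⟩

Rz(2π/3) = [[e^(−iθ/2), 0], [0, e^(iθ/2)]] with e^(±iθ/2) = cos(θ/2) ± i·sin(θ/2); θ = 2π/3, cos(θ/2) ≈ 0.5, sin(θ/2) ≈ 0.866025.
With a = amp(|0⟩) = 0 and b = amp(|1⟩) = 1:
new amp(|0⟩) = (0.5 - 0.866025i)·a = 0
new amp(|1⟩) = (0.5 + 0.866025i)·b = (1/2 + 0.866i)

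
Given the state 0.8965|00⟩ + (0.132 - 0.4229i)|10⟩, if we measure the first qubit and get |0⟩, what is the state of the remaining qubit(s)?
|0⟩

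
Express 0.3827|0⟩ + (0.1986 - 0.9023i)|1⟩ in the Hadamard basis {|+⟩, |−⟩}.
(0.411 - 0.638i)|+⟩ + (0.1302 + 0.638i)|−⟩

With |ψ⟩ = α|0⟩ + β|1⟩, the Hadamard-basis coefficients are ⟨+|ψ⟩ = (α + β)/√2 and ⟨−|ψ⟩ = (α − β)/√2.
Here α = 0.3827, β = (0.1986 - 0.9023i): (α + β)/√2 = (0.411 - 0.638i), (α − β)/√2 = (0.1302 + 0.638i).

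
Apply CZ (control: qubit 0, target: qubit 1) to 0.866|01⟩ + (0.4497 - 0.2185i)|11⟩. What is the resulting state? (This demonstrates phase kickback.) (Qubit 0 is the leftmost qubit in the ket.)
0.866|01⟩ + (-0.4497 + 0.2185i)|11⟩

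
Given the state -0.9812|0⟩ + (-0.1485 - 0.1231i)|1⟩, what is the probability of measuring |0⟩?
0.9628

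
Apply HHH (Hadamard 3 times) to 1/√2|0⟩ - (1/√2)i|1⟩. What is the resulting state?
(1/2 - (1/2)i)|0⟩ + (1/2 + (1/2)i)|1⟩

H² = I, so H^3 = H: a single Hadamard. With (a, b) = (1/√2, -(1/√2)i), H gives ((a + b)/√2, (a − b)/√2) = ((1/2 - (1/2)i), (1/2 + (1/2)i)).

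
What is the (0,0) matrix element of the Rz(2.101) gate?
(0.4971 - 0.8677i)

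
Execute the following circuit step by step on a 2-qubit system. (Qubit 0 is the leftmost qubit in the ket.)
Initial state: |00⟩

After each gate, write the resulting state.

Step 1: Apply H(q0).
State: 1/√2|00⟩ + 1/√2|10⟩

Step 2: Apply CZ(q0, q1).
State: 1/√2|00⟩ + 1/√2|10⟩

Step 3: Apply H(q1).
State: 1/2|00⟩ + 1/2|01⟩ + 1/2|10⟩ + 1/2|11⟩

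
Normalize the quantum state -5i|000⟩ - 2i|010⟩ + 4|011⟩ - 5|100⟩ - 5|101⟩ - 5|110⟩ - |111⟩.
-0.4545i|000⟩ - 0.1818i|010⟩ + 0.3636|011⟩ - 0.4545|100⟩ - 0.4545|101⟩ - 0.4545|110⟩ - 0.09091|111⟩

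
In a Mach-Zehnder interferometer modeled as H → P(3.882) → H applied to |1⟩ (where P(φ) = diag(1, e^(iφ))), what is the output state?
(0.8691 + 0.3373i)|0⟩ + (0.1309 - 0.3373i)|1⟩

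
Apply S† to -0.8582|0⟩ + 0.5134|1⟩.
-0.8582|0⟩ - 0.5134i|1⟩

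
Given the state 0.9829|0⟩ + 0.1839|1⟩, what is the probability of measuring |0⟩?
0.9661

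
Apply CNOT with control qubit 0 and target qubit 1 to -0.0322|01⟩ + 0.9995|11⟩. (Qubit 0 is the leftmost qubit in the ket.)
-0.0322|01⟩ + 0.9995|10⟩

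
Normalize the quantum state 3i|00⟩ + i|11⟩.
0.9487i|00⟩ + 0.3162i|11⟩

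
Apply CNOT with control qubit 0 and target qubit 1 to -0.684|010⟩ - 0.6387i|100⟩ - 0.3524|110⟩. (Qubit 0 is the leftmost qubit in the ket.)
-0.684|010⟩ - 0.3524|100⟩ - 0.6387i|110⟩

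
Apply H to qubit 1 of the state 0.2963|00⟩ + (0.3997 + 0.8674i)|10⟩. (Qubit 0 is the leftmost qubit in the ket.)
0.2095|00⟩ + 0.2095|01⟩ + (0.2826 + 0.6133i)|10⟩ + (0.2826 + 0.6133i)|11⟩

H on qubit 1 mixes each pair of kets that differ only in qubit 1: amplitudes (a, b) of (|…0…⟩, |…1…⟩) become ((a + b)/√2, (a − b)/√2). Kets absent from the input have amplitude 0.
(|00⟩, |01⟩): (a, b) = (0.2963, 0) → (0.2095, 0.2095)
(|10⟩, |11⟩): (a, b) = ((0.3997 + 0.8674i), 0) → ((0.2826 + 0.6133i), (0.2826 + 0.6133i))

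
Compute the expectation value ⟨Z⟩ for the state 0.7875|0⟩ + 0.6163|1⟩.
0.2403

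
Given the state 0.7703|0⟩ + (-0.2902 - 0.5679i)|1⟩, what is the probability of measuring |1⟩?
0.4067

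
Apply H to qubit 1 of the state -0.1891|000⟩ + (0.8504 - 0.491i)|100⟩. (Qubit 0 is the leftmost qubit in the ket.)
-0.1337|000⟩ - 0.1337|010⟩ + (0.6013 - 0.3472i)|100⟩ + (0.6013 - 0.3472i)|110⟩

H on qubit 1 mixes each pair of kets that differ only in qubit 1: amplitudes (a, b) of (|…0…⟩, |…1…⟩) become ((a + b)/√2, (a − b)/√2). Kets absent from the input have amplitude 0.
(|000⟩, |010⟩): (a, b) = (-0.1891, 0) → (-0.1337, -0.1337)
(|100⟩, |110⟩): (a, b) = ((0.8504 - 0.491i), 0) → ((0.6013 - 0.3472i), (0.6013 - 0.3472i))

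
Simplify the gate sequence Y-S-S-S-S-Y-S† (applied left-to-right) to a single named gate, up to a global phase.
S†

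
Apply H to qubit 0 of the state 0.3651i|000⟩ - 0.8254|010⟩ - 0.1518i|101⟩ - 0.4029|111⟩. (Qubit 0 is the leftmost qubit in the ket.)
0.2582i|000⟩ - 0.1073i|001⟩ - 0.5836|010⟩ - 0.2849|011⟩ + 0.2582i|100⟩ + 0.1073i|101⟩ - 0.5836|110⟩ + 0.2849|111⟩

H on qubit 0 mixes each pair of kets that differ only in qubit 0: amplitudes (a, b) of (|…0…⟩, |…1…⟩) become ((a + b)/√2, (a − b)/√2). Kets absent from the input have amplitude 0.
(|000⟩, |100⟩): (a, b) = (0.3651i, 0) → (0.2582i, 0.2582i)
(|001⟩, |101⟩): (a, b) = (0, -0.1518i) → (-0.1073i, 0.1073i)
(|010⟩, |110⟩): (a, b) = (-0.8254, 0) → (-0.5836, -0.5836)
(|011⟩, |111⟩): (a, b) = (0, -0.4029) → (-0.2849, 0.2849)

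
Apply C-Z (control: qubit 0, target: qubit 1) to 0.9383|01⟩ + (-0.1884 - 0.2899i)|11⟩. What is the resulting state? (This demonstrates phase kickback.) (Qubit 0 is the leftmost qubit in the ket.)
0.9383|01⟩ + (0.1884 + 0.2899i)|11⟩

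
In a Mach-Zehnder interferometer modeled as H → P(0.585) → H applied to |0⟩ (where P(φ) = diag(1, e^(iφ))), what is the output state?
(0.9169 + 0.2761i)|0⟩ + (0.08314 - 0.2761i)|1⟩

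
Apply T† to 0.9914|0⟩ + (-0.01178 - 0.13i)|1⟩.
0.9914|0⟩ + (-0.1003 - 0.08359i)|1⟩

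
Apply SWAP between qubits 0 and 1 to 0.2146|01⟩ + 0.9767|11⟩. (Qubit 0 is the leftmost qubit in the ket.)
0.2146|10⟩ + 0.9767|11⟩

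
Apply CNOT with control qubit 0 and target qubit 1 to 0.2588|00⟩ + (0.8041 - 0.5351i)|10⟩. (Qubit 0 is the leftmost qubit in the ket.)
0.2588|00⟩ + (0.8041 - 0.5351i)|11⟩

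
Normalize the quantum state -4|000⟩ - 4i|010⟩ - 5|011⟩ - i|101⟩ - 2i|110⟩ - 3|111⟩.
-0.4747|000⟩ - 0.4747i|010⟩ - 0.5934|011⟩ - 0.1187i|101⟩ - 0.2374i|110⟩ - 0.356|111⟩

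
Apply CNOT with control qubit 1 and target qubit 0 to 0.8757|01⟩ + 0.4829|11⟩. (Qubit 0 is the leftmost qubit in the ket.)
0.4829|01⟩ + 0.8757|11⟩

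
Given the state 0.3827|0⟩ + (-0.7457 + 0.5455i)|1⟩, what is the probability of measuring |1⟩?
0.8536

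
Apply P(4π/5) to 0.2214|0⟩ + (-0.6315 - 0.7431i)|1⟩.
0.2214|0⟩ + (0.9477 + 0.23i)|1⟩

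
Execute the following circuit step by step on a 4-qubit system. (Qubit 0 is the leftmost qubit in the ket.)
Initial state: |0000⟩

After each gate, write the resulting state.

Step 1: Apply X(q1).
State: |0100⟩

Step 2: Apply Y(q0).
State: i|1100⟩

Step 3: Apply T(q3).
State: i|1100⟩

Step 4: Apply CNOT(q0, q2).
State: i|1110⟩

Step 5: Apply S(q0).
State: -|1110⟩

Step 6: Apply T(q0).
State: (-1/√2 - (1/√2)i)|1110⟩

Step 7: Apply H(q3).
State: (-1/2 - (1/2)i)|1110⟩ + (-1/2 - (1/2)i)|1111⟩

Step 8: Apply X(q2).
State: (-1/2 - (1/2)i)|1100⟩ + (-1/2 - (1/2)i)|1101⟩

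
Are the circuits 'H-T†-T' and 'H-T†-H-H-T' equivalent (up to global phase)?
Yes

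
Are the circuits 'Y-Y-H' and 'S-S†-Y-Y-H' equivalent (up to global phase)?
Yes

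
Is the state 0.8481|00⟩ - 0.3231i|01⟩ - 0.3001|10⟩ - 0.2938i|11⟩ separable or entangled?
Entangled

Writing the state as a|00⟩ + b|01⟩ + c|10⟩ + d|11⟩, it is a product state iff ad − bc = 0.
Here (a, b, c, d) = (0.8481, -0.3231i, -0.3001, -0.2938i): ad − bc = (0.8481)(-0.2938i) − (-0.3231i)(-0.3001) = -0.3461i ≠ 0, so the state is entangled.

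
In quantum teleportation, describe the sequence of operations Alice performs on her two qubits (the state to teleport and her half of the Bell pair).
CNOT (state → Bell), then H on state qubit, then measure both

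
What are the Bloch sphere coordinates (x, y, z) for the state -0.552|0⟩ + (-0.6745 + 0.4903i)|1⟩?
(0.7446, -0.5413, -0.3906)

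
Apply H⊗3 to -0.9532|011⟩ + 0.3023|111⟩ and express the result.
-0.2301|000⟩ + 0.2301|001⟩ + 0.2301|010⟩ - 0.2301|011⟩ - 0.4439|100⟩ + 0.4439|101⟩ + 0.4439|110⟩ - 0.4439|111⟩

H⊗3 gives amp(|y⟩) = (1/2√2) Σ_x (−1)^(x·y) amp(|x⟩), where x·y is the number of positions in which both x and y have a 1.
|000⟩: (-0.9532 + 0.3023)/(2√2) = -0.2301
|001⟩: (0.9532 - 0.3023)/(2√2) = 0.2301
|010⟩: (0.9532 - 0.3023)/(2√2) = 0.2301
|011⟩: (-0.9532 + 0.3023)/(2√2) = -0.2301
|100⟩: (-0.9532 - 0.3023)/(2√2) = -0.4439
|101⟩: (0.9532 + 0.3023)/(2√2) = 0.4439
|110⟩: (0.9532 + 0.3023)/(2√2) = 0.4439
|111⟩: (-0.9532 - 0.3023)/(2√2) = -0.4439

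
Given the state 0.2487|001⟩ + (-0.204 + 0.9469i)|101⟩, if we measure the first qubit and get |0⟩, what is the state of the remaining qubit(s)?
|01⟩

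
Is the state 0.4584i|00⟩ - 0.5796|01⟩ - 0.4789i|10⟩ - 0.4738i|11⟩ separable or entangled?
Entangled

Writing the state as a|00⟩ + b|01⟩ + c|10⟩ + d|11⟩, it is a product state iff ad − bc = 0.
Here (a, b, c, d) = (0.4584i, -0.5796, -0.4789i, -0.4738i): ad − bc = (0.4584i)(-0.4738i) − (-0.5796)(-0.4789i) = (0.2172 - 0.2776i) ≠ 0, so the state is entangled.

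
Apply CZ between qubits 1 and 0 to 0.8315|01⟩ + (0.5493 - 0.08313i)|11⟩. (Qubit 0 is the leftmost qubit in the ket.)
0.8315|01⟩ + (-0.5493 + 0.08313i)|11⟩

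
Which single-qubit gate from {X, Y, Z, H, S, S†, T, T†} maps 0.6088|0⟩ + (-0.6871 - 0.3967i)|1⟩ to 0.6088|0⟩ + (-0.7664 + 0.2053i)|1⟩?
T†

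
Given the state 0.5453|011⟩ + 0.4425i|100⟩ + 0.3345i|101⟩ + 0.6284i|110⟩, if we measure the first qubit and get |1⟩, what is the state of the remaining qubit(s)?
0.5279i|00⟩ + 0.3991i|01⟩ + 0.7497i|10⟩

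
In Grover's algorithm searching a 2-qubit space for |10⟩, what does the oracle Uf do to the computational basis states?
Uf|x⟩ = -|x⟩ if x = 10, else |x⟩ (phase flip on target)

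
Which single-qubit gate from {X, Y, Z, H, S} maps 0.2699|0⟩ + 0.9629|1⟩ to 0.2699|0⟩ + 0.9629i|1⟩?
S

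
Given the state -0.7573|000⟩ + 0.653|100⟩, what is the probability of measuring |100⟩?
0.4264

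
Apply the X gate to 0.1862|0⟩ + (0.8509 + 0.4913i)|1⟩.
(0.8509 + 0.4913i)|0⟩ + 0.1862|1⟩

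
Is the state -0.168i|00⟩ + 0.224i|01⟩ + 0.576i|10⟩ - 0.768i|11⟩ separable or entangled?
Separable

Writing the state as a|00⟩ + b|01⟩ + c|10⟩ + d|11⟩, it is a product state iff ad − bc = 0.
Here (a, b, c, d) = (-0.168i, 0.224i, 0.576i, -0.768i): ad − bc = (-0.168i)(-0.768i) − (0.224i)(0.576i) = 0, so the state is separable.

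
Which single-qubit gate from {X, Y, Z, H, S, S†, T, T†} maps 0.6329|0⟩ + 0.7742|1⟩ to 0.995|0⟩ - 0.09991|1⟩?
H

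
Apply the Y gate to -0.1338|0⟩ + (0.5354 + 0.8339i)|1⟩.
(0.8339 - 0.5354i)|0⟩ - 0.1338i|1⟩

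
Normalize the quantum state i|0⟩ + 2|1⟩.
(1/√5)i|0⟩ + 0.8944|1⟩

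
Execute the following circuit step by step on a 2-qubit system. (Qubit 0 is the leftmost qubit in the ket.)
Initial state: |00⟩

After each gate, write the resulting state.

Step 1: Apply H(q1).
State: 1/√2|00⟩ + 1/√2|01⟩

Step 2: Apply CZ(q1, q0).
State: 1/√2|00⟩ + 1/√2|01⟩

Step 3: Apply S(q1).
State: 1/√2|00⟩ + (1/√2)i|01⟩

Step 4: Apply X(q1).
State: (1/√2)i|00⟩ + 1/√2|01⟩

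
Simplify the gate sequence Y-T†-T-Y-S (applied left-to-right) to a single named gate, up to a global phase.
S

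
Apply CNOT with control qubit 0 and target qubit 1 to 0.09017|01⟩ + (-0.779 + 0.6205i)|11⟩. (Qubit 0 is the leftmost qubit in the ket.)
0.09017|01⟩ + (-0.779 + 0.6205i)|10⟩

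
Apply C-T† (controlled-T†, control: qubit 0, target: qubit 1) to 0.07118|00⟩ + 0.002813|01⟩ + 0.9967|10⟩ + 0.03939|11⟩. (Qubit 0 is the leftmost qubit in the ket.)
0.07118|00⟩ + 0.002813|01⟩ + 0.9967|10⟩ + (0.02785 - 0.02785i)|11⟩

C-T† leaves the control-|0⟩ kets |00⟩, |01⟩ unchanged and applies T† to qubit 1 on the control-|1⟩ pair (|10⟩, |11⟩).
T† = [[1, 0], [0, (1/√2 - (1/√2)i)]].
With a = amp(|10⟩) = 0.9967 and b = amp(|11⟩) = 0.03939:
new amp(|10⟩) = (1)·a = 0.9967
new amp(|11⟩) = (1/√2 - (1/√2)i)·b = (0.02785 - 0.02785i)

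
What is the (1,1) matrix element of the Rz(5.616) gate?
(-0.9449 + 0.3274i)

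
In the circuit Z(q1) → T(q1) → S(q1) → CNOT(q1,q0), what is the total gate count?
4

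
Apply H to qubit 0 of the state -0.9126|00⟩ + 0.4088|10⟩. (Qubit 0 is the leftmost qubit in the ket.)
-0.3562|00⟩ - 0.9344|10⟩

H on qubit 0 mixes each pair of kets that differ only in qubit 0: amplitudes (a, b) of (|…0…⟩, |…1…⟩) become ((a + b)/√2, (a − b)/√2). Kets absent from the input have amplitude 0.
(|00⟩, |10⟩): (a, b) = (-0.9126, 0.4088) → (-0.3562, -0.9344)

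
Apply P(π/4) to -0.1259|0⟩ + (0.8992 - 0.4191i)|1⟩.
-0.1259|0⟩ + (0.9322 + 0.3395i)|1⟩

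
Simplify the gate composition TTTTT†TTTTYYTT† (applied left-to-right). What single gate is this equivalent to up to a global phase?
T†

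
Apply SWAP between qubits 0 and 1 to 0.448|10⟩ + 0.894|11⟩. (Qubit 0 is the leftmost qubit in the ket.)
0.448|01⟩ + 0.894|11⟩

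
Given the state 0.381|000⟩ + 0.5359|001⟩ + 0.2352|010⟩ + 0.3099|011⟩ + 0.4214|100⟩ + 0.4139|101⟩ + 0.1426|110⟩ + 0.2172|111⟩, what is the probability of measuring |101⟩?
0.1713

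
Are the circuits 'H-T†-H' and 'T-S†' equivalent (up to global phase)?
No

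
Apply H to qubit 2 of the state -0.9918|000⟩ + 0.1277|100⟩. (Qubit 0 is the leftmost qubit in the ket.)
-0.7013|000⟩ - 0.7013|001⟩ + 0.0903|100⟩ + 0.0903|101⟩

H on qubit 2 mixes each pair of kets that differ only in qubit 2: amplitudes (a, b) of (|…0…⟩, |…1…⟩) become ((a + b)/√2, (a − b)/√2). Kets absent from the input have amplitude 0.
(|000⟩, |001⟩): (a, b) = (-0.9918, 0) → (-0.7013, -0.7013)
(|100⟩, |101⟩): (a, b) = (0.1277, 0) → (0.0903, 0.0903)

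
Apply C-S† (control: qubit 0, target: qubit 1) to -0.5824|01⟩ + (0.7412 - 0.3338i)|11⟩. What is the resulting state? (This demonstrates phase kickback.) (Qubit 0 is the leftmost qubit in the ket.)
-0.5824|01⟩ + (-0.3338 - 0.7412i)|11⟩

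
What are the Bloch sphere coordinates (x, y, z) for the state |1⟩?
(0, 0, -1)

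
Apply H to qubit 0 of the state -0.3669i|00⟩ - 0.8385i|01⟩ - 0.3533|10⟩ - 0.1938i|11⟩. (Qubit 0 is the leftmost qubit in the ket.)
(-0.2498 - 0.2594i)|00⟩ - 0.7299i|01⟩ + (0.2498 - 0.2594i)|10⟩ - 0.4559i|11⟩

H on qubit 0 mixes each pair of kets that differ only in qubit 0: amplitudes (a, b) of (|…0…⟩, |…1…⟩) become ((a + b)/√2, (a − b)/√2). Kets absent from the input have amplitude 0.
(|00⟩, |10⟩): (a, b) = (-0.3669i, -0.3533) → ((-0.2498 - 0.2594i), (0.2498 - 0.2594i))
(|01⟩, |11⟩): (a, b) = (-0.8385i, -0.1938i) → (-0.7299i, -0.4559i)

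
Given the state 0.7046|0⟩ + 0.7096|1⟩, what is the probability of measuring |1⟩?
0.5035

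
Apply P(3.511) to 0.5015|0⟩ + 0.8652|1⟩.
0.5015|0⟩ + (-0.8068 - 0.3124i)|1⟩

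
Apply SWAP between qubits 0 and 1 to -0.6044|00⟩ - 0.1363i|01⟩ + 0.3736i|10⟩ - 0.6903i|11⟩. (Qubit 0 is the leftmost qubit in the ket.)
-0.6044|00⟩ + 0.3736i|01⟩ - 0.1363i|10⟩ - 0.6903i|11⟩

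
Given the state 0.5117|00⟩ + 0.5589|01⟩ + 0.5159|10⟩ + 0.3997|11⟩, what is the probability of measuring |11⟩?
0.1598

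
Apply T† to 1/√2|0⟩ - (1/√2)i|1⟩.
1/√2|0⟩ + (-1/2 - (1/2)i)|1⟩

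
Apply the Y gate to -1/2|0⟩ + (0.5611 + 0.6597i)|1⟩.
(0.6597 - 0.5611i)|0⟩ - (1/2)i|1⟩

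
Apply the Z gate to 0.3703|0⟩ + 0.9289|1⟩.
0.3703|0⟩ - 0.9289|1⟩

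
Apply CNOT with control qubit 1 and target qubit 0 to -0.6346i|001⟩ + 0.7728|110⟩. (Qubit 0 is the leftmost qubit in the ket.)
-0.6346i|001⟩ + 0.7728|010⟩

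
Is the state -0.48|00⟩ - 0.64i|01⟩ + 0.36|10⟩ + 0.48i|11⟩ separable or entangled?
Separable

Writing the state as a|00⟩ + b|01⟩ + c|10⟩ + d|11⟩, it is a product state iff ad − bc = 0.
Here (a, b, c, d) = (-0.48, -0.64i, 0.36, 0.48i): ad − bc = (-0.48)(0.48i) − (-0.64i)(0.36) = 0, so the state is separable.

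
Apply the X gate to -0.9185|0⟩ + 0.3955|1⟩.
0.3955|0⟩ - 0.9185|1⟩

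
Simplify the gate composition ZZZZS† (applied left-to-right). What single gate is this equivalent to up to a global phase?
S†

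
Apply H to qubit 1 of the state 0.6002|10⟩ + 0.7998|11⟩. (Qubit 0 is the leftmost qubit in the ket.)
0.9899|10⟩ - 0.1411|11⟩

H on qubit 1 mixes each pair of kets that differ only in qubit 1: amplitudes (a, b) of (|…0…⟩, |…1…⟩) become ((a + b)/√2, (a − b)/√2). Kets absent from the input have amplitude 0.
(|10⟩, |11⟩): (a, b) = (0.6002, 0.7998) → (0.9899, -0.1411)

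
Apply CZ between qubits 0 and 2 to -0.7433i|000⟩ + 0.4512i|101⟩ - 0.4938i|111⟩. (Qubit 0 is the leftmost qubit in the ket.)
-0.7433i|000⟩ - 0.4512i|101⟩ + 0.4938i|111⟩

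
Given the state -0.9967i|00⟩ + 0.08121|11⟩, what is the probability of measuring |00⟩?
0.9934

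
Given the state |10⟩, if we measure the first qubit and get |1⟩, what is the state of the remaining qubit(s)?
|0⟩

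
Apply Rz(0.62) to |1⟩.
(0.9523 + 0.3051i)|1⟩

Rz(0.62) = [[e^(−iθ/2), 0], [0, e^(iθ/2)]] with e^(±iθ/2) = cos(θ/2) ± i·sin(θ/2); θ = 0.62, cos(θ/2) ≈ 0.952334, sin(θ/2) ≈ 0.305059.
With a = amp(|0⟩) = 0 and b = amp(|1⟩) = 1:
new amp(|0⟩) = (0.952334 - 0.305059i)·a = 0
new amp(|1⟩) = (0.952334 + 0.305059i)·b = (0.9523 + 0.3051i)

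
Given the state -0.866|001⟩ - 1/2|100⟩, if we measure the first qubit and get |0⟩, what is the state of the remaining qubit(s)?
-|01⟩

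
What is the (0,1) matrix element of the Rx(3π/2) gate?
-(1/√2)i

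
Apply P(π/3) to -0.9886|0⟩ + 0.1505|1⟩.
-0.9886|0⟩ + (0.07525 + 0.1303i)|1⟩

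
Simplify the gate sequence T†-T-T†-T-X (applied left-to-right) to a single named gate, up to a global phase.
X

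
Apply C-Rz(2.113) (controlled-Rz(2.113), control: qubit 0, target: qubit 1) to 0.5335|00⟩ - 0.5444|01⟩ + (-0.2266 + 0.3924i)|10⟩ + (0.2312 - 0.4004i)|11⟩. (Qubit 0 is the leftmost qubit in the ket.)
0.5335|00⟩ - 0.5444|01⟩ + (0.2302 + 0.3903i)|10⟩ + (0.4623 + 0.004326i)|11⟩

C-Rz(2.113) leaves the control-|0⟩ kets |00⟩, |01⟩ unchanged and applies Rz(2.113) to qubit 1 on the control-|1⟩ pair (|10⟩, |11⟩).
Rz(2.113) = [[e^(−iθ/2), 0], [0, e^(iθ/2)]] with e^(±iθ/2) = cos(θ/2) ± i·sin(θ/2); θ = 2.113, cos(θ/2) ≈ 0.491922, sin(θ/2) ≈ 0.870639.
With a = amp(|10⟩) = (-0.2266 + 0.3924i) and b = amp(|11⟩) = (0.2312 - 0.4004i):
new amp(|10⟩) = (0.491922 - 0.870639i)·a = (0.2302 + 0.3903i)
new amp(|11⟩) = (0.491922 + 0.870639i)·b = (0.4623 + 0.004326i)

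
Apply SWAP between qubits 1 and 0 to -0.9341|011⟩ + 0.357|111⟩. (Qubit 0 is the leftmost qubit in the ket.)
-0.9341|101⟩ + 0.357|111⟩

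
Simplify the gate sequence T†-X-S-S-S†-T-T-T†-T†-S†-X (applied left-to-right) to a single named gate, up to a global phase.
T†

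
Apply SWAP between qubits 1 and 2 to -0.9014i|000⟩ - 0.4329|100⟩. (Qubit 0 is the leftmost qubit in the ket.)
-0.9014i|000⟩ - 0.4329|100⟩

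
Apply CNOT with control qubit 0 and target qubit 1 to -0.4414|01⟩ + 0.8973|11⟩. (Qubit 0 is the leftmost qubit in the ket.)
-0.4414|01⟩ + 0.8973|10⟩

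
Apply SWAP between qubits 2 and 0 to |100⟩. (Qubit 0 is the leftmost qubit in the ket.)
|001⟩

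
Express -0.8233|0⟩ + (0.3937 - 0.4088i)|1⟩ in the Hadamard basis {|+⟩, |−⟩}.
(-0.3038 - 0.2891i)|+⟩ + (-0.8605 + 0.2891i)|−⟩

With |ψ⟩ = α|0⟩ + β|1⟩, the Hadamard-basis coefficients are ⟨+|ψ⟩ = (α + β)/√2 and ⟨−|ψ⟩ = (α − β)/√2.
Here α = -0.8233, β = (0.3937 - 0.4088i): (α + β)/√2 = (-0.3038 - 0.2891i), (α − β)/√2 = (-0.8605 + 0.2891i).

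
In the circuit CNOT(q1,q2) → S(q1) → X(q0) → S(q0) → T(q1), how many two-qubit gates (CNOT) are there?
1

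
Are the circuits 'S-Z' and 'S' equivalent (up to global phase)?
No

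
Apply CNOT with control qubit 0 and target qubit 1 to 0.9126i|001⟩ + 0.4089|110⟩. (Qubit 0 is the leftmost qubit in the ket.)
0.9126i|001⟩ + 0.4089|100⟩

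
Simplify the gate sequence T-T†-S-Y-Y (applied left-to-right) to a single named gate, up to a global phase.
S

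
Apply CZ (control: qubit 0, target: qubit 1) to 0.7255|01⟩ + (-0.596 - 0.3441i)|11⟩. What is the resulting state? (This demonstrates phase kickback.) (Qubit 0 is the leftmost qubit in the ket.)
0.7255|01⟩ + (0.596 + 0.3441i)|11⟩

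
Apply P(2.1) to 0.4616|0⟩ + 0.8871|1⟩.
0.4616|0⟩ + (-0.4478 + 0.7658i)|1⟩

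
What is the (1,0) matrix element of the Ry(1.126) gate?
0.5337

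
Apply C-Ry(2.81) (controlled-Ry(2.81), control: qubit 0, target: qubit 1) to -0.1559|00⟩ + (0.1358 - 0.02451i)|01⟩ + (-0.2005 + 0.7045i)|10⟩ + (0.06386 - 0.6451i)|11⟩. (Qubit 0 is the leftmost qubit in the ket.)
-0.1559|00⟩ + (0.1358 - 0.02451i)|01⟩ + (-0.09607 + 0.7525i)|10⟩ + (-0.1872 + 0.5884i)|11⟩

C-Ry(2.81) leaves the control-|0⟩ kets |00⟩, |01⟩ unchanged and applies Ry(2.81) to qubit 1 on the control-|1⟩ pair (|10⟩, |11⟩).
Ry(2.81) = [[cos(θ/2), −sin(θ/2)], [sin(θ/2), cos(θ/2)]]; θ = 2.81, cos(θ/2) ≈ 0.165038, sin(θ/2) ≈ 0.986287.
With a = amp(|10⟩) = (-0.2005 + 0.7045i) and b = amp(|11⟩) = (0.06386 - 0.6451i):
new amp(|10⟩) = (0.165038)·a + (-0.986287)·b = (-0.09607 + 0.7525i)
new amp(|11⟩) = (0.986287)·a + (0.165038)·b = (-0.1872 + 0.5884i)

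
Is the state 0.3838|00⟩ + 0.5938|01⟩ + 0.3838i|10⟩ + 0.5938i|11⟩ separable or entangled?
Separable

Writing the state as a|00⟩ + b|01⟩ + c|10⟩ + d|11⟩, it is a product state iff ad − bc = 0.
Here (a, b, c, d) = (0.3838, 0.5938, 0.3838i, 0.5938i): ad − bc = (0.3838)(0.5938i) − (0.5938)(0.3838i) = 0, so the state is separable.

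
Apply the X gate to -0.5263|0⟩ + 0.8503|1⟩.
0.8503|0⟩ - 0.5263|1⟩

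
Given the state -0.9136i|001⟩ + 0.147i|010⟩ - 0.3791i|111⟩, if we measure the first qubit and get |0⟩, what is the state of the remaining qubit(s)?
-0.9873i|01⟩ + 0.1589i|10⟩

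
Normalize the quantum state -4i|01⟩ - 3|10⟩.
-0.8i|01⟩ - 0.6|10⟩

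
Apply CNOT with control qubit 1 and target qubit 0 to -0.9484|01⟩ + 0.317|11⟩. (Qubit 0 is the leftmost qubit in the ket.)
0.317|01⟩ - 0.9484|11⟩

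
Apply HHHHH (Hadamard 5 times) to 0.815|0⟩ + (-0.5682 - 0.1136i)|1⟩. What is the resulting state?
(0.1745 - 0.08033i)|0⟩ + (0.9781 + 0.08033i)|1⟩

H² = I, so H^5 = H: a single Hadamard. With (a, b) = (0.815, (-0.5682 - 0.1136i)), H gives ((a + b)/√2, (a − b)/√2) = ((0.1745 - 0.08033i), (0.9781 + 0.08033i)).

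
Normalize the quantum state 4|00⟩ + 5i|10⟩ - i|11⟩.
0.6172|00⟩ + 0.7715i|10⟩ - 0.1543i|11⟩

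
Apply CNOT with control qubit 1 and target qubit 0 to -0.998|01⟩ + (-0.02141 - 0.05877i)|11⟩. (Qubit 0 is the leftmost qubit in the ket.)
(-0.02141 - 0.05877i)|01⟩ - 0.998|11⟩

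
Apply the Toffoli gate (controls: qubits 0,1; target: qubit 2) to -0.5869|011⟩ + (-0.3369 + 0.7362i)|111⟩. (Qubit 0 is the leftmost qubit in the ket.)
-0.5869|011⟩ + (-0.3369 + 0.7362i)|110⟩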